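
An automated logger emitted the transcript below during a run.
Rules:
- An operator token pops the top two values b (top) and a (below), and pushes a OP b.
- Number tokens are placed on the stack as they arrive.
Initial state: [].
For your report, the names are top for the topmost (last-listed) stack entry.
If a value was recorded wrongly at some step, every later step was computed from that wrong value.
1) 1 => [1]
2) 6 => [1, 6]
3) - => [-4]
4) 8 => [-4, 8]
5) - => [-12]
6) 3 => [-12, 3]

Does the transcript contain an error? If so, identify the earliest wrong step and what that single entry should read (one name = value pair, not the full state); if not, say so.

step 3, top = -5

Recomputing the run from the initial state:
step 1: [1]
step 2: [1, 6]
step 3: [-5]
step 4: [-5, 8]
step 5: [-13]
step 6: [-13, 3]
The first disagreement with the transcript is at step 3, where the value should be top = -5.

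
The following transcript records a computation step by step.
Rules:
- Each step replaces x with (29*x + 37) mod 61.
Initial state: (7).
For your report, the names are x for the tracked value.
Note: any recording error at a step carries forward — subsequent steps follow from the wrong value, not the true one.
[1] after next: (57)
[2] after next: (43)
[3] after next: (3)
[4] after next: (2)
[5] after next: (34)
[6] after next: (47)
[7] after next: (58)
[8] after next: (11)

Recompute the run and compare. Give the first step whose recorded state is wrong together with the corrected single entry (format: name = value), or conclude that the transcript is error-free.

1. x = (29*7 + 37) mod 61 = 57 (confirmed correct)
2. x = (29*57 + 37) mod 61 = 43 (confirmed correct)
3. x = (29*43 + 37) mod 61 = 3 (no discrepancy)
4. x = (29*3 + 37) mod 61 = 2 (confirmed correct)
5. x = (29*2 + 37) mod 61 = 34 (verified)
6. x = (29*34 + 37) mod 61 = 47 (in agreement)
7. x = (29*47 + 37) mod 61 = 58 (checks out)
8. x = (29*58 + 37) mod 61 = 11 (in agreement)
No step deviates from the rules.

no error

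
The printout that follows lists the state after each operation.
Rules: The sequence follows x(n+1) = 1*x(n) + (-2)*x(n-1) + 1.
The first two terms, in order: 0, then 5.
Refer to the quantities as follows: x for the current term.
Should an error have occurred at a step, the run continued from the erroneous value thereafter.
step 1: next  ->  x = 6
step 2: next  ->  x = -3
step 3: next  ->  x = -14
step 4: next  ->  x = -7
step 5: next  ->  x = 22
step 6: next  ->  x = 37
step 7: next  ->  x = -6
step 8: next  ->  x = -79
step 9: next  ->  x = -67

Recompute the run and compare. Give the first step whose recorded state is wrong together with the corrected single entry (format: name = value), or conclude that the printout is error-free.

Step 1: x = 1*(5) + (-2)*(0) + (1) = 6 — verified.
Step 2: x = 1*(6) + (-2)*(5) + (1) = -3 — in agreement.
Step 3: x = 1*(-3) + (-2)*(6) + (1) = -14 — no discrepancy.
Step 4: x = 1*(-14) + (-2)*(-3) + (1) = -7 — in agreement.
Step 5: x = 1*(-7) + (-2)*(-14) + (1) = 22 — agrees with the printout.
Step 6: x = 1*(22) + (-2)*(-7) + (1) = 37 — in agreement.
Step 7: x = 1*(37) + (-2)*(22) + (1) = -6 — confirmed correct.
Step 8: x = 1*(-6) + (-2)*(37) + (1) = -79 — checks out.
Step 9: x = 1*(-79) + (-2)*(-6) + (1) = -66 — the recorded entry deviates here.
First incorrect step: 9; the correct value is x = -66.

step 9, x = -66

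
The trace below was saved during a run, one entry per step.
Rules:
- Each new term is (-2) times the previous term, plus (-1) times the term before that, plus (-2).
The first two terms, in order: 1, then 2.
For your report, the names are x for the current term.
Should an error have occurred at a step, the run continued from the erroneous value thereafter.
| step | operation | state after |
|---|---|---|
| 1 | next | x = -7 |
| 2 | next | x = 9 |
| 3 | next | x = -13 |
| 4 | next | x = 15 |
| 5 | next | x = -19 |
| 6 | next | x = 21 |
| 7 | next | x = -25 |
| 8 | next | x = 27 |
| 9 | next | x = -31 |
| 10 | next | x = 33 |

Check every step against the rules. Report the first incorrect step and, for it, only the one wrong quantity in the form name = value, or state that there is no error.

step 2, x = 10

1. x = -2*(2) + (-1)*(1) + (-2) = -7 (in agreement)
2. x = -2*(-7) + (-1)*(2) + (-2) = 10 (a discrepancy with the trace)
So the first discrepancy is step 2, where the right value is x = 10.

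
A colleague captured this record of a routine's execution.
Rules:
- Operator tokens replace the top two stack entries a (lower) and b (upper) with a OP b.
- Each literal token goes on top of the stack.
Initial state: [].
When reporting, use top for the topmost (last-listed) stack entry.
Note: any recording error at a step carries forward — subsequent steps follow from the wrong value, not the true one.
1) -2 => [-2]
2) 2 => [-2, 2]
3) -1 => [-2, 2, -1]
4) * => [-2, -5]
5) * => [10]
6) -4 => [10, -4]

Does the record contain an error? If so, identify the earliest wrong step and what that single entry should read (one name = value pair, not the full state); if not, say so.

step 4, top = -2

Recomputing the run from the initial state:
step 1: [-2]
step 2: [-2, 2]
step 3: [-2, 2, -1]
step 4: [-2, -2]
step 5: [4]
step 6: [4, -4]
The first disagreement with the record is at step 4, where the value should be top = -2.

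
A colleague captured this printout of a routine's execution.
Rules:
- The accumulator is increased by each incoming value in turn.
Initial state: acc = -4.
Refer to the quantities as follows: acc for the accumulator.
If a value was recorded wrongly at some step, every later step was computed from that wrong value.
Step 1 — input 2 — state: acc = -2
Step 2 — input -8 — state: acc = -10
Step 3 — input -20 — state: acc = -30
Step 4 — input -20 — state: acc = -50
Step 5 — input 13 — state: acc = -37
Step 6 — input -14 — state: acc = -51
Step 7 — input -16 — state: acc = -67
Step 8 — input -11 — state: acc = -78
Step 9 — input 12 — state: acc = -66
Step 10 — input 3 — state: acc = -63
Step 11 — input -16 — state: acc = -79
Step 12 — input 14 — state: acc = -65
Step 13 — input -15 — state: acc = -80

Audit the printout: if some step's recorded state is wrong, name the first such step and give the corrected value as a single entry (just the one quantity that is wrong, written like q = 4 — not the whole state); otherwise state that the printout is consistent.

no error

1. acc = -4 + 2 = -2 (in agreement)
2. acc = -2 + -8 = -10 (exactly as logged)
3. acc = -10 + -20 = -30 (consistent with the printout)
4. acc = -30 + -20 = -50 (consistent with the printout)
5. acc = -50 + 13 = -37 (in agreement)
6. acc = -37 + -14 = -51 (verified)
7. acc = -51 + -16 = -67 (matches)
8. acc = -67 + -11 = -78 (agrees with the printout)
9. acc = -78 + 12 = -66 (agrees with the printout)
10. acc = -66 + 3 = -63 (agrees with the printout)
11. acc = -63 + -16 = -79 (no discrepancy)
12. acc = -79 + 14 = -65 (in agreement)
13. acc = -65 + -15 = -80 (exactly as logged)
Every step is consistent.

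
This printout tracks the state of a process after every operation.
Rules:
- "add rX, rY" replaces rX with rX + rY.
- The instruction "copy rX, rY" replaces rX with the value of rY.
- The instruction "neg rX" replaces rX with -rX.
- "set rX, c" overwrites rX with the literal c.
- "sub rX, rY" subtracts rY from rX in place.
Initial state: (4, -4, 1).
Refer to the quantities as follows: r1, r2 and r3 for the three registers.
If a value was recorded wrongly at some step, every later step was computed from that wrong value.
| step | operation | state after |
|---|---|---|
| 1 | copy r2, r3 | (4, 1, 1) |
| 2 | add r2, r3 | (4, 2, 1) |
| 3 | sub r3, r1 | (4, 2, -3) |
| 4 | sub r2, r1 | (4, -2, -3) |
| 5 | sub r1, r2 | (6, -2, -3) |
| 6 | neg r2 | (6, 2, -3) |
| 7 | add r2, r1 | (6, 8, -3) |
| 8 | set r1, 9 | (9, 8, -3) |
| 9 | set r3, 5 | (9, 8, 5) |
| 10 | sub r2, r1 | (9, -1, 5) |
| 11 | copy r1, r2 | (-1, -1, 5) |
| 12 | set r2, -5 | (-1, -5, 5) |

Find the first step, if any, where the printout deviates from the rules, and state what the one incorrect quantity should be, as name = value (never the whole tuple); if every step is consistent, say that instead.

no error

Step 1: r2 = 1 — exactly as logged.
Step 2: r2 = 1 + 1 = 2 — in agreement.
Step 3: r3 = 1 - 4 = -3 — consistent with the printout.
Step 4: r2 = 2 - 4 = -2 — same as recorded.
Step 5: r1 = 4 - -2 = 6 — confirmed correct.
Step 6: r2 = -(-2) = 2 — exactly as logged.
Step 7: r2 = 2 + 6 = 8 — in agreement.
Step 8: r1 = 9 — consistent with the printout.
Step 9: r3 = 5 — same as recorded.
Step 10: r2 = 8 - 9 = -1 — matches.
Step 11: r1 = -1 — exactly as logged.
Step 12: r2 = -5 — agrees with the printout.
Every step is consistent.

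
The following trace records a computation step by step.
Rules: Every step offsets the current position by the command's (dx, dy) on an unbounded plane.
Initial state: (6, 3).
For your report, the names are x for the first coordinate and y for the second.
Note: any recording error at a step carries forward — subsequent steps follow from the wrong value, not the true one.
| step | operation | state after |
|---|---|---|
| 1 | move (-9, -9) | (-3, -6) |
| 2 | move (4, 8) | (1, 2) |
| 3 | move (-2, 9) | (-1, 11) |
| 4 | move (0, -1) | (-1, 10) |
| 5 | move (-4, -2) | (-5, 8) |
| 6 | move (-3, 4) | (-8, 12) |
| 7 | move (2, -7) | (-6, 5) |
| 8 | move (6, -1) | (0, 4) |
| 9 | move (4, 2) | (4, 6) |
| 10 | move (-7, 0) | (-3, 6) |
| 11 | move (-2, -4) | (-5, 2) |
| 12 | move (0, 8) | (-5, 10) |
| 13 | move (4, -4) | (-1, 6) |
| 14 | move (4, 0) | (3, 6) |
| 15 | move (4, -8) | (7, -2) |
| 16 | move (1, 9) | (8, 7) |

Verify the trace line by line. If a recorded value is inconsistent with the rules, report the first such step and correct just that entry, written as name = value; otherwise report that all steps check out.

no error

step 1: x = 6 + (-9) = -3, y = 3 + (-9) = -6 -> same as recorded
step 2: x = -3 + (4) = 1, y = -6 + (8) = 2 -> verified
step 3: x = 1 + (-2) = -1, y = 2 + (9) = 11 -> no discrepancy
step 4: x = -1 + (0) = -1, y = 11 + (-1) = 10 -> verified
step 5: x = -1 + (-4) = -5, y = 10 + (-2) = 8 -> matches
step 6: x = -5 + (-3) = -8, y = 8 + (4) = 12 -> no discrepancy
step 7: x = -8 + (2) = -6, y = 12 + (-7) = 5 -> checks out
step 8: x = -6 + (6) = 0, y = 5 + (-1) = 4 -> confirmed correct
step 9: x = 0 + (4) = 4, y = 4 + (2) = 6 -> agrees with the trace
step 10: x = 4 + (-7) = -3, y = 6 + (0) = 6 -> checks out
step 11: x = -3 + (-2) = -5, y = 6 + (-4) = 2 -> matches
step 12: x = -5 + (0) = -5, y = 2 + (8) = 10 -> checks out
step 13: x = -5 + (4) = -1, y = 10 + (-4) = 6 -> agrees with the trace
step 14: x = -1 + (4) = 3, y = 6 + (0) = 6 -> same as recorded
step 15: x = 3 + (4) = 7, y = 6 + (-8) = -2 -> exactly as logged
step 16: x = 7 + (1) = 8, y = -2 + (9) = 7 -> consistent with the trace
All steps check out; nothing to correct.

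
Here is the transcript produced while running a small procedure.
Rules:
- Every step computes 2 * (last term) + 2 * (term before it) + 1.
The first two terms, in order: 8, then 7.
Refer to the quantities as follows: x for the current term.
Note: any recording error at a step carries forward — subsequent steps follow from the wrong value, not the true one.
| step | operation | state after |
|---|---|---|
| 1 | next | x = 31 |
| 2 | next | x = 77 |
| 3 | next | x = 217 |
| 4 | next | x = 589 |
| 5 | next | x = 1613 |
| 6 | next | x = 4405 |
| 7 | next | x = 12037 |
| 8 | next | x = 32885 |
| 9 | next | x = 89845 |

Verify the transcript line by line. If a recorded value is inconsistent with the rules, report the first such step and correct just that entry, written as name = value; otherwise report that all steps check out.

Step 1: x = 2*(7) + (2)*(8) + (1) = 31 — in agreement.
Step 2: x = 2*(31) + (2)*(7) + (1) = 77 — agrees with the transcript.
Step 3: x = 2*(77) + (2)*(31) + (1) = 217 — no discrepancy.
Step 4: x = 2*(217) + (2)*(77) + (1) = 589 — checks out.
Step 5: x = 2*(589) + (2)*(217) + (1) = 1613 — in agreement.
Step 6: x = 2*(1613) + (2)*(589) + (1) = 4405 — confirmed correct.
Step 7: x = 2*(4405) + (2)*(1613) + (1) = 12037 — agrees with the transcript.
Step 8: x = 2*(12037) + (2)*(4405) + (1) = 32885 — confirmed correct.
Step 9: x = 2*(32885) + (2)*(12037) + (1) = 89845 — consistent with the transcript.
Each recorded entry agrees with the recomputation.

no error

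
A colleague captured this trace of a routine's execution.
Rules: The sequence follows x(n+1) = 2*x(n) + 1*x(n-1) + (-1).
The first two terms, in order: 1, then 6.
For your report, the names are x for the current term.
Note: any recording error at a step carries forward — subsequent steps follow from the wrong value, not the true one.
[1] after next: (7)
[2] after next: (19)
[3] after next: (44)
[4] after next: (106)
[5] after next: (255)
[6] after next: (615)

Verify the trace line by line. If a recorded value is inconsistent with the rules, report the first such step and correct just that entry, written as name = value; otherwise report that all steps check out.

step 1, x = 12

step 1: x = 2*(6) + (1)*(1) + (-1) = 12 -> the trace disagrees here
Step 1 is the first one off; corrected, x = 12.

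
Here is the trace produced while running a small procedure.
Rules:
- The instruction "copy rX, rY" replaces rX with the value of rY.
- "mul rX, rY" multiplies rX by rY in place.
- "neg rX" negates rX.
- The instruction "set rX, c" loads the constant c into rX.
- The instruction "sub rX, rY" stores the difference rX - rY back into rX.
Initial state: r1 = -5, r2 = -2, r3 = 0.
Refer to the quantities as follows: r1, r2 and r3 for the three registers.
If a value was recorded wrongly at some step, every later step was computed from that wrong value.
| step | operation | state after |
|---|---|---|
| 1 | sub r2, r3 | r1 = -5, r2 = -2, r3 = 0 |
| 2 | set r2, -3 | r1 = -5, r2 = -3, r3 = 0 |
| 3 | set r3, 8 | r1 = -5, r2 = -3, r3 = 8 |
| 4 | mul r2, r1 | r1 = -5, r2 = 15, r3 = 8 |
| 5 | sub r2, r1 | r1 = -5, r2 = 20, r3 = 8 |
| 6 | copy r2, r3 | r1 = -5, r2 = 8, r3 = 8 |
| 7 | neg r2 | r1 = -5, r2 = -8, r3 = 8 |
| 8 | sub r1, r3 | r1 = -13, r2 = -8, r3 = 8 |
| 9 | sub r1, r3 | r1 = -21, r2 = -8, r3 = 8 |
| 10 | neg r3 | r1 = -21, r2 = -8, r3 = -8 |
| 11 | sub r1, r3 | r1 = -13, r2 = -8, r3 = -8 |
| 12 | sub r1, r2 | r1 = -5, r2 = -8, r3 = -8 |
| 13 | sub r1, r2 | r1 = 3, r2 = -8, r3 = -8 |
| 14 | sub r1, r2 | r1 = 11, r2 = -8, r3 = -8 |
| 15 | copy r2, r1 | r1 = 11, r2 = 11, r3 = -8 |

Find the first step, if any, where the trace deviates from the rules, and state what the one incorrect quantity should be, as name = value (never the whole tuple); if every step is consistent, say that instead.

Recomputing the run from the initial state:
step 1: r1 = -5, r2 = -2, r3 = 0
step 2: r1 = -5, r2 = -3, r3 = 0
step 3: r1 = -5, r2 = -3, r3 = 8
step 4: r1 = -5, r2 = 15, r3 = 8
step 5: r1 = -5, r2 = 20, r3 = 8
step 6: r1 = -5, r2 = 8, r3 = 8
step 7: r1 = -5, r2 = -8, r3 = 8
step 8: r1 = -13, r2 = -8, r3 = 8
step 9: r1 = -21, r2 = -8, r3 = 8
step 10: r1 = -21, r2 = -8, r3 = -8
step 11: r1 = -13, r2 = -8, r3 = -8
step 12: r1 = -5, r2 = -8, r3 = -8
step 13: r1 = 3, r2 = -8, r3 = -8
step 14: r1 = 11, r2 = -8, r3 = -8
step 15: r1 = 11, r2 = 11, r3 = -8
This matches the trace at every step.

no error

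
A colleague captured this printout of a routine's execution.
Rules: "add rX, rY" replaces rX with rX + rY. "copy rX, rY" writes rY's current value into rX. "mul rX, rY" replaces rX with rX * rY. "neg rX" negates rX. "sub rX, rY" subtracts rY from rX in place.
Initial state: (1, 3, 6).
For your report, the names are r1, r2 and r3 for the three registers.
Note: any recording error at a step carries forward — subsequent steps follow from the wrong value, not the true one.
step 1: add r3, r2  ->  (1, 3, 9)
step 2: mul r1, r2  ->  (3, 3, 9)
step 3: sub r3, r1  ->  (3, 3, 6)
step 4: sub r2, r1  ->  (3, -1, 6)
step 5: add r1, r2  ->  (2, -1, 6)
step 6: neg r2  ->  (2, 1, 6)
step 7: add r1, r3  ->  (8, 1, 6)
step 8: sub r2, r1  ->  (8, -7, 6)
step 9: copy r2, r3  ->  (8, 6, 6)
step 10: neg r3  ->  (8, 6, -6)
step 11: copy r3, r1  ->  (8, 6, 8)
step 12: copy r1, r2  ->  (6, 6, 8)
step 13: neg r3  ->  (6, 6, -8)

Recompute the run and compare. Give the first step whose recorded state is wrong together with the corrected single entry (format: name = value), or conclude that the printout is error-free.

Recomputing the run from the initial state:
step 1: r1 = 1, r2 = 3, r3 = 9
step 2: r1 = 3, r2 = 3, r3 = 9
step 3: r1 = 3, r2 = 3, r3 = 6
step 4: r1 = 3, r2 = 0, r3 = 6
step 5: r1 = 3, r2 = 0, r3 = 6
step 6: r1 = 3, r2 = 0, r3 = 6
step 7: r1 = 9, r2 = 0, r3 = 6
step 8: r1 = 9, r2 = -9, r3 = 6
step 9: r1 = 9, r2 = 6, r3 = 6
step 10: r1 = 9, r2 = 6, r3 = -6
step 11: r1 = 9, r2 = 6, r3 = 9
step 12: r1 = 6, r2 = 6, r3 = 9
step 13: r1 = 6, r2 = 6, r3 = -9
The first disagreement with the printout is at step 4, where the value should be r2 = 0.

step 4, r2 = 0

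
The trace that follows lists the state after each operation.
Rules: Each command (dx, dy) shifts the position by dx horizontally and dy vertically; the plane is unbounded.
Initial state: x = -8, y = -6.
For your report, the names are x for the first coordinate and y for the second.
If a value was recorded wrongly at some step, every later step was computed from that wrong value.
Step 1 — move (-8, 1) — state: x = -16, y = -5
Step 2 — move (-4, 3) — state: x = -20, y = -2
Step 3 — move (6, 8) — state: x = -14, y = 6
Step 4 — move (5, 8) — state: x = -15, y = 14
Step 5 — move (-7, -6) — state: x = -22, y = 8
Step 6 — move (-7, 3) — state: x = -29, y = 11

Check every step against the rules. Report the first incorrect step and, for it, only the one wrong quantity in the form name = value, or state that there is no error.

1. x = -8 + (-8) = -16, y = -6 + (1) = -5 (agrees with the trace)
2. x = -16 + (-4) = -20, y = -5 + (3) = -2 (consistent with the trace)
3. x = -20 + (6) = -14, y = -2 + (8) = 6 (agrees with the trace)
4. x = -14 + (5) = -9, y = 6 + (8) = 14 (the trace disagrees here)
That makes step 4 the first incorrect line — x = -9 is what it should show.

step 4, x = -9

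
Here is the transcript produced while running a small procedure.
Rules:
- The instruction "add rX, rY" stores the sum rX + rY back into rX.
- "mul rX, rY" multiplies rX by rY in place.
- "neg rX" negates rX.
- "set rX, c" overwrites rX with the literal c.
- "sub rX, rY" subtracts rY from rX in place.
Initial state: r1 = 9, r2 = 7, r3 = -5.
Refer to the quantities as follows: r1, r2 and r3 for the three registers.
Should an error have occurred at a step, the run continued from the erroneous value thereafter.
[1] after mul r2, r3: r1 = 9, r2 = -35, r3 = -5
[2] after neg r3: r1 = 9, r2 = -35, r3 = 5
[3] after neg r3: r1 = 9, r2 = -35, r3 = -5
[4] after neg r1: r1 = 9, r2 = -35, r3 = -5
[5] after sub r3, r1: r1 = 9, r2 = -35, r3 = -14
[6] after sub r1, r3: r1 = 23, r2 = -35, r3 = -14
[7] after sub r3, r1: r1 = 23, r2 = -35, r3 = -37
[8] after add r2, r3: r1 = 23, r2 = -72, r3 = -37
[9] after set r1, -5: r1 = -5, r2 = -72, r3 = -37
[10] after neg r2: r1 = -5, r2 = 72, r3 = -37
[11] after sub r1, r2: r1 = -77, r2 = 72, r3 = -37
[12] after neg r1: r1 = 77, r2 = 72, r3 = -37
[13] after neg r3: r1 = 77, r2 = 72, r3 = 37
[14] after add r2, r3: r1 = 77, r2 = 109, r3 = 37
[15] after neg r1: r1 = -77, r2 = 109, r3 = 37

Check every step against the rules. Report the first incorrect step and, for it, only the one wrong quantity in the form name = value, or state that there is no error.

Step 1: r2 = 7 * -5 = -35 — exactly as logged.
Step 2: r3 = -(-5) = 5 — confirmed correct.
Step 3: r3 = -(5) = -5 — in agreement.
Step 4: r1 = -(9) = -9 — the recorded entry deviates here.
That makes step 4 the first incorrect line — r1 = -9 is what it should show.

step 4, r1 = -9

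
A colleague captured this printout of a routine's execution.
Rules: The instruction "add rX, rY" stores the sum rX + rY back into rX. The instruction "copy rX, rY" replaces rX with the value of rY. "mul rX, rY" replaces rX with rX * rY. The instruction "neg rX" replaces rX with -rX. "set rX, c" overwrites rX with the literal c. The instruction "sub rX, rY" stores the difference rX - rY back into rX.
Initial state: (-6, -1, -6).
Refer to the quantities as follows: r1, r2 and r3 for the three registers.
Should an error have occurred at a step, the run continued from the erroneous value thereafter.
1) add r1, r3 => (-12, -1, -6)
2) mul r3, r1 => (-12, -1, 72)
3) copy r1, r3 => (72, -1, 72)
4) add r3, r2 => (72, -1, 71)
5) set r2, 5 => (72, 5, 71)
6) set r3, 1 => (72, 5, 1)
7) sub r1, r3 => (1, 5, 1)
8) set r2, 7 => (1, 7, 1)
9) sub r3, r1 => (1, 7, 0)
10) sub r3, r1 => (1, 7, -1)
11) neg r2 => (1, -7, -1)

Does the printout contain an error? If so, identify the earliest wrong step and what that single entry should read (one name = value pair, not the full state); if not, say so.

Recomputing the run from the initial state:
step 1: r1 = -12, r2 = -1, r3 = -6
step 2: r1 = -12, r2 = -1, r3 = 72
step 3: r1 = 72, r2 = -1, r3 = 72
step 4: r1 = 72, r2 = -1, r3 = 71
step 5: r1 = 72, r2 = 5, r3 = 71
step 6: r1 = 72, r2 = 5, r3 = 1
step 7: r1 = 71, r2 = 5, r3 = 1
step 8: r1 = 71, r2 = 7, r3 = 1
step 9: r1 = 71, r2 = 7, r3 = -70
step 10: r1 = 71, r2 = 7, r3 = -141
step 11: r1 = 71, r2 = -7, r3 = -141
The first disagreement with the printout is at step 7, where the value should be r1 = 71.

step 7, r1 = 71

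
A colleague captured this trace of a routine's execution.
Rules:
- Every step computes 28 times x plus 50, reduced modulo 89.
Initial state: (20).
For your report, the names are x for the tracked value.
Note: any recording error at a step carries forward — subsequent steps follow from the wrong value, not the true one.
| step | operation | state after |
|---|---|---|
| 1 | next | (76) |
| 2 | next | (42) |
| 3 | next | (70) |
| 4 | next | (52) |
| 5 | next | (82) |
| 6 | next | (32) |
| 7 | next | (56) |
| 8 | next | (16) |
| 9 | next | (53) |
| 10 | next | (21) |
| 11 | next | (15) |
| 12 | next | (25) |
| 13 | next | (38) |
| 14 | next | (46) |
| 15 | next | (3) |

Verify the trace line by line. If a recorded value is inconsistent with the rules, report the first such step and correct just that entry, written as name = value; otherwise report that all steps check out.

1. x = (28*20 + 50) mod 89 = 76 (consistent with the trace)
2. x = (28*76 + 50) mod 89 = 42 (exactly as logged)
3. x = (28*42 + 50) mod 89 = 69 (a discrepancy with the trace)
So the first discrepancy is step 3, where the right value is x = 69.

step 3, x = 69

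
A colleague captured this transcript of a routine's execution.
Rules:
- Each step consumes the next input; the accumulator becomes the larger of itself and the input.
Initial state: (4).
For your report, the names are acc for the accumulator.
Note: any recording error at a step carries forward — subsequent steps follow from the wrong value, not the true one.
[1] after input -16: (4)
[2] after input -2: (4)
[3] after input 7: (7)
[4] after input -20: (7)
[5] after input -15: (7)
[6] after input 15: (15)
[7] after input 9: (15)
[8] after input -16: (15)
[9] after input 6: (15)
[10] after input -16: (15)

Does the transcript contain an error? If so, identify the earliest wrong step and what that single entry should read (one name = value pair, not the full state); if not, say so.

no error

1. acc = max(4, -16) = 4 (in agreement)
2. acc = max(4, -2) = 4 (agrees with the transcript)
3. acc = max(4, 7) = 7 (in agreement)
4. acc = max(7, -20) = 7 (consistent with the transcript)
5. acc = max(7, -15) = 7 (no discrepancy)
6. acc = max(7, 15) = 15 (consistent with the transcript)
7. acc = max(15, 9) = 15 (verified)
8. acc = max(15, -16) = 15 (same as recorded)
9. acc = max(15, 6) = 15 (checks out)
10. acc = max(15, -16) = 15 (matches)
Every step is consistent.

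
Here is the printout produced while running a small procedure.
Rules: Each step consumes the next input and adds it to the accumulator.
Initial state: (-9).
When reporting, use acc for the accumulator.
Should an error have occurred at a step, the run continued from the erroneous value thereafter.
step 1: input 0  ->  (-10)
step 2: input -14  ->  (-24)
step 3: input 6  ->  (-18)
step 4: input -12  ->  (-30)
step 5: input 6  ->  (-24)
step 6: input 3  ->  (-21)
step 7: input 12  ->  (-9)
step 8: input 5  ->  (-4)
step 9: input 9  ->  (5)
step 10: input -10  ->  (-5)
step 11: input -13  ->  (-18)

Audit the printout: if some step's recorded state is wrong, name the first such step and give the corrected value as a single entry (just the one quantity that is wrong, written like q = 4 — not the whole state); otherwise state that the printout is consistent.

step 1, acc = -9

1. acc = -9 + 0 = -9 (first mismatch against the printout)
First deviation found at step 1; the corrected entry is acc = -9.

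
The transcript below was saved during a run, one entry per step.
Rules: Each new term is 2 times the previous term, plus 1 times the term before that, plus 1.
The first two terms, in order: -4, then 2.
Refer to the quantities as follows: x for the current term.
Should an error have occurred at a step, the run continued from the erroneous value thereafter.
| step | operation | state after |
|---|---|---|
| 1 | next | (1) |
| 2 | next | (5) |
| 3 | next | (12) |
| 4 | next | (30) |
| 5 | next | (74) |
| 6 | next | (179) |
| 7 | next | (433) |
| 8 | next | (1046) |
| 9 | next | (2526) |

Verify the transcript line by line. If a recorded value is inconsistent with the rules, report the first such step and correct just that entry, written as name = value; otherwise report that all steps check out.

1. x = 2*(2) + (1)*(-4) + (1) = 1 (consistent with the transcript)
2. x = 2*(1) + (1)*(2) + (1) = 5 (in agreement)
3. x = 2*(5) + (1)*(1) + (1) = 12 (agrees with the transcript)
4. x = 2*(12) + (1)*(5) + (1) = 30 (consistent with the transcript)
5. x = 2*(30) + (1)*(12) + (1) = 73 (this is not what the transcript shows)
The earliest wrong entry is at step 5: it should read x = 73.

step 5, x = 73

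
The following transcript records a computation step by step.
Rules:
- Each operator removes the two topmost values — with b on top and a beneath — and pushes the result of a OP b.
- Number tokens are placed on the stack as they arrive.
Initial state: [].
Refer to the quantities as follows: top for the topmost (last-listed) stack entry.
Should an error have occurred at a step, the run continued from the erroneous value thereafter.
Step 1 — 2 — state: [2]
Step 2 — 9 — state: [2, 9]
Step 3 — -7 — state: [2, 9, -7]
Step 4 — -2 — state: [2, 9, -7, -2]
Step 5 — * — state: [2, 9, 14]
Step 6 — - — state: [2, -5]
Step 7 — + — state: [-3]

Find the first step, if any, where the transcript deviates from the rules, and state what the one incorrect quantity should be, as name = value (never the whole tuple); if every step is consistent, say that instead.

no error

1. push 2: top = 2 (in agreement)
2. push 9: top = 9 (in agreement)
3. push -7: top = -7 (exactly as logged)
4. push -2: top = -2 (no discrepancy)
5. -7 * -2 = 14 (confirmed correct)
6. 9 - 14 = -5 (confirmed correct)
7. 2 + -5 = -3 (no discrepancy)
No step deviates from the rules.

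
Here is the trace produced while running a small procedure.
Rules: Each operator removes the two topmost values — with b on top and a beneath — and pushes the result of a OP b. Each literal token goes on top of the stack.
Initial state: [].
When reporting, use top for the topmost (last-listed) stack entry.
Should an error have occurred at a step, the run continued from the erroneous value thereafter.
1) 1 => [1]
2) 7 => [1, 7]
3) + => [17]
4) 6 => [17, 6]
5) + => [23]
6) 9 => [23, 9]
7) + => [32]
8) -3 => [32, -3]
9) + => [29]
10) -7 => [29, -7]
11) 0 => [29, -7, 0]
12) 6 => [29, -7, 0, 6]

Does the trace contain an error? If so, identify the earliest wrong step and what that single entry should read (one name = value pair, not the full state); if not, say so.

Step 1: push 1: top = 1 — verified.
Step 2: push 7: top = 7 — same as recorded.
Step 3: 1 + 7 = 8 — a discrepancy with the trace.
First deviation found at step 3; the corrected entry is top = 8.

step 3, top = 8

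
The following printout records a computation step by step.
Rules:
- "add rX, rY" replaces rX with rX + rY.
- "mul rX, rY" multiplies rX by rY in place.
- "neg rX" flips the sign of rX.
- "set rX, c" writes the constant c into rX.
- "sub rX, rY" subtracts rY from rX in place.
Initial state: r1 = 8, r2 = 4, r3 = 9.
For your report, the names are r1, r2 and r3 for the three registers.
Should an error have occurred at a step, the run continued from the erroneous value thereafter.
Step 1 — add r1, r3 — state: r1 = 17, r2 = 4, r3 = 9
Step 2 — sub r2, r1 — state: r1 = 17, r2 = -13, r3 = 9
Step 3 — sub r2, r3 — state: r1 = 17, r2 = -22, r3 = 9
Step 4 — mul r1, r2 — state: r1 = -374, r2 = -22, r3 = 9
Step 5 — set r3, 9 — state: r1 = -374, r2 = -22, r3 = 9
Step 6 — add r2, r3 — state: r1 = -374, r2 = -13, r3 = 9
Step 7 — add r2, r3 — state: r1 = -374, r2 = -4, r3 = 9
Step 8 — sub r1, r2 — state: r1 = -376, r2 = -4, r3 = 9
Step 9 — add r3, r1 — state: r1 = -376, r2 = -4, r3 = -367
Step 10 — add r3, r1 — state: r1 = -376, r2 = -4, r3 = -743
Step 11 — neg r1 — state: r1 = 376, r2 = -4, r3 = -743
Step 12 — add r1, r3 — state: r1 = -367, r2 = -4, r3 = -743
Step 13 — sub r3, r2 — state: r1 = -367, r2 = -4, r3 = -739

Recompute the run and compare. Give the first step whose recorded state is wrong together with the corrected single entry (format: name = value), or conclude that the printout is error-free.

step 8, r1 = -370

step 1: r1 = 8 + 9 = 17 -> verified
step 2: r2 = 4 - 17 = -13 -> in agreement
step 3: r2 = -13 - 9 = -22 -> exactly as logged
step 4: r1 = 17 * -22 = -374 -> confirmed correct
step 5: r3 = 9 -> no discrepancy
step 6: r2 = -22 + 9 = -13 -> consistent with the printout
step 7: r2 = -13 + 9 = -4 -> verified
step 8: r1 = -374 - -4 = -370 -> a discrepancy with the printout
That makes step 8 the first incorrect line — r1 = -370 is what it should show.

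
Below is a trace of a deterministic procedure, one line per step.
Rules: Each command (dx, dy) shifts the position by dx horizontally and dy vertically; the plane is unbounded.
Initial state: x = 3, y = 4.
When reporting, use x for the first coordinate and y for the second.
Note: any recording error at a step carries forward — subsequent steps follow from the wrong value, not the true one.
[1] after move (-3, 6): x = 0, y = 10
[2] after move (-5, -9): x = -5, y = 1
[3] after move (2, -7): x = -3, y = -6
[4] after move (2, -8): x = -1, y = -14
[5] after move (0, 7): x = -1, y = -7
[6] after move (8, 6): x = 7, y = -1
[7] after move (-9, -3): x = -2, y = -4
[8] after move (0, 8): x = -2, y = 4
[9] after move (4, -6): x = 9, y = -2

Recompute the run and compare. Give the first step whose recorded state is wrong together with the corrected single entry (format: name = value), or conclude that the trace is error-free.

Recomputing the run from the initial state:
step 1: x = 0, y = 10
step 2: x = -5, y = 1
step 3: x = -3, y = -6
step 4: x = -1, y = -14
step 5: x = -1, y = -7
step 6: x = 7, y = -1
step 7: x = -2, y = -4
step 8: x = -2, y = 4
step 9: x = 2, y = -2
The first disagreement with the trace is at step 9, where the value should be x = 2.

step 9, x = 2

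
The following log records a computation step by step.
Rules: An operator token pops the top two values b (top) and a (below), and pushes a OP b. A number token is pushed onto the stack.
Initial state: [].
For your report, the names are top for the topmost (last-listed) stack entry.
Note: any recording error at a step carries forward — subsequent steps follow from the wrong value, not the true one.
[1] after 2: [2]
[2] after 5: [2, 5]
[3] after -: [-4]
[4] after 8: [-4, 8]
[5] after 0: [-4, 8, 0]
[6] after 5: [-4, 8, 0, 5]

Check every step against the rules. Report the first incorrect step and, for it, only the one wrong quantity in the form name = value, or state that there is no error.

step 3, top = -3

Step 1: push 2: top = 2 — exactly as logged.
Step 2: push 5: top = 5 — verified.
Step 3: 2 - 5 = -3 — not what was recorded.
Step 3 is the first one off; corrected, top = -3.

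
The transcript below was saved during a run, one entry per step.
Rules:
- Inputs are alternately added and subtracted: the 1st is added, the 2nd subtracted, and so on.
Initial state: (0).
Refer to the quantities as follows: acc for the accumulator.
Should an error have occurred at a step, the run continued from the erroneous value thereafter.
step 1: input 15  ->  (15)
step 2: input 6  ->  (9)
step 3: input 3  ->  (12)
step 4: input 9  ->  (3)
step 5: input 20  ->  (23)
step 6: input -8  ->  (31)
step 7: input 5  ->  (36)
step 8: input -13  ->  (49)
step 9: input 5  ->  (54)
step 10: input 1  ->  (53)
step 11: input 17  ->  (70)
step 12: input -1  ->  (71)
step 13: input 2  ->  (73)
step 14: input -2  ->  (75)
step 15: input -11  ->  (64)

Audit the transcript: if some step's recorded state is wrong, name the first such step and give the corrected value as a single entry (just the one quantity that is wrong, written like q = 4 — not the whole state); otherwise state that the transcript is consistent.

no error

1. acc = 0 + 15 = 15 (matches)
2. acc = 15 - 6 = 9 (same as recorded)
3. acc = 9 + 3 = 12 (same as recorded)
4. acc = 12 - 9 = 3 (same as recorded)
5. acc = 3 + 20 = 23 (in agreement)
6. acc = 23 - -8 = 31 (verified)
7. acc = 31 + 5 = 36 (checks out)
8. acc = 36 - -13 = 49 (consistent with the transcript)
9. acc = 49 + 5 = 54 (in agreement)
10. acc = 54 - 1 = 53 (agrees with the transcript)
11. acc = 53 + 17 = 70 (in agreement)
12. acc = 70 - -1 = 71 (no discrepancy)
13. acc = 71 + 2 = 73 (matches)
14. acc = 73 - -2 = 75 (exactly as logged)
15. acc = 75 + -11 = 64 (checks out)
Each recorded entry agrees with the recomputation.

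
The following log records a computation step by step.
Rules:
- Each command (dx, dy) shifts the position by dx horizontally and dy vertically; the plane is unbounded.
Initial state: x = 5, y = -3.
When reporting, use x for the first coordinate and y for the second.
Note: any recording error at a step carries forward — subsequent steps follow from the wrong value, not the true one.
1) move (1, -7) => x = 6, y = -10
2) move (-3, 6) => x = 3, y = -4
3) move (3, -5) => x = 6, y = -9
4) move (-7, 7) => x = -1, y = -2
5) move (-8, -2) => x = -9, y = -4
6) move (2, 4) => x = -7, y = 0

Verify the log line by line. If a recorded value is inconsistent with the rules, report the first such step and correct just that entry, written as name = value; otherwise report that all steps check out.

Step 1: x = 5 + (1) = 6, y = -3 + (-7) = -10 — no discrepancy.
Step 2: x = 6 + (-3) = 3, y = -10 + (6) = -4 — confirmed correct.
Step 3: x = 3 + (3) = 6, y = -4 + (-5) = -9 — in agreement.
Step 4: x = 6 + (-7) = -1, y = -9 + (7) = -2 — exactly as logged.
Step 5: x = -1 + (-8) = -9, y = -2 + (-2) = -4 — verified.
Step 6: x = -9 + (2) = -7, y = -4 + (4) = 0 — agrees with the log.
All steps check out; nothing to correct.

no error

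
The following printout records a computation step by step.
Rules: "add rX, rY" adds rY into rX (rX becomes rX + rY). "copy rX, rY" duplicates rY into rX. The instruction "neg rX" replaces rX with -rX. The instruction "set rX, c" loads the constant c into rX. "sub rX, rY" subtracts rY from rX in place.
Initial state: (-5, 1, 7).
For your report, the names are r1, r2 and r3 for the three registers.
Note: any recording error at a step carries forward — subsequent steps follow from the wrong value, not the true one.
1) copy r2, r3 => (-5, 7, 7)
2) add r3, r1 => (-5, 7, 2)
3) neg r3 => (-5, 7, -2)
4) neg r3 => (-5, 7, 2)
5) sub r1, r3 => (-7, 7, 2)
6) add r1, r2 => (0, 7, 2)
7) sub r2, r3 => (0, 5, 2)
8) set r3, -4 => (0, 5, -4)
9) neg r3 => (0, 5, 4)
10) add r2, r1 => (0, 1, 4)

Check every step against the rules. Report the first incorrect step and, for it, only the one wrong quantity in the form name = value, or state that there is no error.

step 10, r2 = 5

step 1: r2 = 7 -> no discrepancy
step 2: r3 = 7 + -5 = 2 -> verified
step 3: r3 = -(2) = -2 -> no discrepancy
step 4: r3 = -(-2) = 2 -> verified
step 5: r1 = -5 - 2 = -7 -> same as recorded
step 6: r1 = -7 + 7 = 0 -> exactly as logged
step 7: r2 = 7 - 2 = 5 -> matches
step 8: r3 = -4 -> agrees with the printout
step 9: r3 = -(-4) = 4 -> verified
step 10: r2 = 5 + 0 = 5 -> not what was recorded
The earliest wrong entry is at step 10: it should read r2 = 5.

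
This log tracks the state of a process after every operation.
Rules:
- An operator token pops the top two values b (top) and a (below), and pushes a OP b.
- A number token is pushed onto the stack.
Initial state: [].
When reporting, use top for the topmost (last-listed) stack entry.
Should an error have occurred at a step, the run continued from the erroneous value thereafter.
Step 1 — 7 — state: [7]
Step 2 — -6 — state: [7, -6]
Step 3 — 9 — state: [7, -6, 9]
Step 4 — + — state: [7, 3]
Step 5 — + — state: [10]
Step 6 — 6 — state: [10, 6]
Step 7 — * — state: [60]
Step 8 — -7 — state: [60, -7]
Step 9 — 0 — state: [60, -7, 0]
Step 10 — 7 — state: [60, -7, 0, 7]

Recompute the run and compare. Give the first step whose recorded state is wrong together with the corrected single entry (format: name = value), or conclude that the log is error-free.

Recomputing the run from the initial state:
step 1: [7]
step 2: [7, -6]
step 3: [7, -6, 9]
step 4: [7, 3]
step 5: [10]
step 6: [10, 6]
step 7: [60]
step 8: [60, -7]
step 9: [60, -7, 0]
step 10: [60, -7, 0, 7]
This matches the log at every step.

no error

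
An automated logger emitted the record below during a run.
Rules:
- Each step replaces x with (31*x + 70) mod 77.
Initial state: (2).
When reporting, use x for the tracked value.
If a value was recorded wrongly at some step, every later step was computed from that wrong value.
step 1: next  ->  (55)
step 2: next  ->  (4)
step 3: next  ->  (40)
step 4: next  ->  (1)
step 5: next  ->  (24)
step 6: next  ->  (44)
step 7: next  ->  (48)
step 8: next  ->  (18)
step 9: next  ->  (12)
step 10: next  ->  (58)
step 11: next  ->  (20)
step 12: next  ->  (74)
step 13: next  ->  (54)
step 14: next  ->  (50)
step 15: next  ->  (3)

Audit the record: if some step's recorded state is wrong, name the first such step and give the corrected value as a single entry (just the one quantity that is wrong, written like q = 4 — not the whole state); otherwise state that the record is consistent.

Recomputing the run from the initial state:
step 1: x = 55
step 2: x = 4
step 3: x = 40
step 4: x = 1
step 5: x = 24
step 6: x = 44
step 7: x = 48
step 8: x = 18
step 9: x = 12
step 10: x = 57
step 11: x = 66
step 12: x = 37
step 13: x = 62
step 14: x = 67
step 15: x = 68
The first disagreement with the record is at step 10, where the value should be x = 57.

step 10, x = 57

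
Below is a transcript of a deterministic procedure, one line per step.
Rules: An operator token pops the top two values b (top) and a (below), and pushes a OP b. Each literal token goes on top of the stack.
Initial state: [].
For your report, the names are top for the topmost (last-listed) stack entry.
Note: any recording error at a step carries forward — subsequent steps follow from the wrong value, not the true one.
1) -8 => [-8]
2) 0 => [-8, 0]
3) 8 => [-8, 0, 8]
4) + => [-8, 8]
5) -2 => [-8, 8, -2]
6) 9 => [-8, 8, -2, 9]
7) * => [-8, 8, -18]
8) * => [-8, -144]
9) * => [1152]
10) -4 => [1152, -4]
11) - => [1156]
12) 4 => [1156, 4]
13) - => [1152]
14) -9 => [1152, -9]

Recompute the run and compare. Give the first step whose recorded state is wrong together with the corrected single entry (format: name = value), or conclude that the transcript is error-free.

no error

step 1: push -8: top = -8 -> in agreement
step 2: push 0: top = 0 -> same as recorded
step 3: push 8: top = 8 -> in agreement
step 4: 0 + 8 = 8 -> in agreement
step 5: push -2: top = -2 -> in agreement
step 6: push 9: top = 9 -> agrees with the transcript
step 7: -2 * 9 = -18 -> in agreement
step 8: 8 * -18 = -144 -> same as recorded
step 9: -8 * -144 = 1152 -> confirmed correct
step 10: push -4: top = -4 -> same as recorded
step 11: 1152 - -4 = 1156 -> matches
step 12: push 4: top = 4 -> consistent with the transcript
step 13: 1156 - 4 = 1152 -> confirmed correct
step 14: push -9: top = -9 -> same as recorded
Nothing is out of place; the run is error-free.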